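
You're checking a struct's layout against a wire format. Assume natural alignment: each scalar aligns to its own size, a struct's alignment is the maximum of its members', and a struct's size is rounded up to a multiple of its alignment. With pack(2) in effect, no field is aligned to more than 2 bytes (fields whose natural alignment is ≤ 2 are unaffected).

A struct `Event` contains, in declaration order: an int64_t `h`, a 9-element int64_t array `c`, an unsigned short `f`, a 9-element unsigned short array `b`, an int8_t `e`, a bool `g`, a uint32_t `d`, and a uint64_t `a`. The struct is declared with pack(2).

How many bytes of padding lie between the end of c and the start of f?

0..8  h  (8B, 2-aligned)
8..80  c  (72B, 2-aligned)
80..82  f  (2B, 2-aligned)

0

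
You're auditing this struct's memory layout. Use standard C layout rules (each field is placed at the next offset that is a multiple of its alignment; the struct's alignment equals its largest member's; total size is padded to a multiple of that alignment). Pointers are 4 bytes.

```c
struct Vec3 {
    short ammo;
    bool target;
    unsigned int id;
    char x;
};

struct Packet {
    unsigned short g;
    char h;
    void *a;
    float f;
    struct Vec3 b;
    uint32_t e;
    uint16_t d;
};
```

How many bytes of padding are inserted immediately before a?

1

Vec3: @0: ammo [2B, align 2] → 2; @2: target [1B, align 1] → 3; +1 pad (align 4); @4: id [4B, align 4] → 8; @8: x [1B, align 1] → 9; +3 tail pad (align 4); size 12, align 4
@0: g [2B, align 2] → 2
@2: h [1B, align 1] → 3
+1 pad (align 4)
@4: a [4B, align 4] → 8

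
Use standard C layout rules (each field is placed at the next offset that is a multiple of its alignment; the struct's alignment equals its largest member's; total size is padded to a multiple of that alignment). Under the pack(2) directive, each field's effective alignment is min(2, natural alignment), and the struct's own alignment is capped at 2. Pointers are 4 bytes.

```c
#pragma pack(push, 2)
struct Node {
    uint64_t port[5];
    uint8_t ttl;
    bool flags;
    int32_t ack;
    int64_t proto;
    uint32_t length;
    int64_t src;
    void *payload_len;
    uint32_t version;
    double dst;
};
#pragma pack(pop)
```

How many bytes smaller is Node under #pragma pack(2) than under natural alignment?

natural layout:
  @0: port [40B, align 8] → 40
  @40: ttl [1B, align 1] → 41
  @41: flags [1B, align 1] → 42
  +2 pad (align 4)
  @44: ack [4B, align 4] → 48
  @48: proto [8B, align 8] → 56
  @56: length [4B, align 4] → 60
  +4 pad (align 8)
  @64: src [8B, align 8] → 72
  @72: payload_len [4B, align 4] → 76
  @76: version [4B, align 4] → 80
  @80: dst [8B, align 8] → 88
  size 88, align 8
packed(2) layout:
  @0: port [40B, align 2] → 40
  @40: ttl [1B, align 1] → 41
  @41: flags [1B, align 1] → 42
  @42: ack [4B, align 2] → 46
  @46: proto [8B, align 2] → 54
  @54: length [4B, align 2] → 58
  @58: src [8B, align 2] → 66
  @66: payload_len [4B, align 2] → 70
  @70: version [4B, align 2] → 74
  @74: dst [8B, align 2] → 82
  size 82, align 2
88 − 82 = 6

6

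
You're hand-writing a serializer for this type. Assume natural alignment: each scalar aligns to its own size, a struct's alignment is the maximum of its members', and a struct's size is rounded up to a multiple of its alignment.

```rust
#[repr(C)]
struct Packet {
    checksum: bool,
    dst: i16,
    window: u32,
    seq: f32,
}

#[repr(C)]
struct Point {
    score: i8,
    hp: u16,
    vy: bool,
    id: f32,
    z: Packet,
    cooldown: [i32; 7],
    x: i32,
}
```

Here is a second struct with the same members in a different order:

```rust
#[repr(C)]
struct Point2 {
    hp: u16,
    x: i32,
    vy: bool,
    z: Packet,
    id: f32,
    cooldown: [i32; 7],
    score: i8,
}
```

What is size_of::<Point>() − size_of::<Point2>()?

Packet: checksum at 0 (size 1, align 1) → ends 1; pad 1 to align 2 for dst; dst at 2 (size 2, align 2) → ends 4; window at 4 (size 4, align 4) → ends 8; seq at 8 (size 4, align 4) → ends 12; total 12 bytes, alignment 4
score at 0 (size 1, align 1) → ends 1
pad 1 to align 2 for hp
hp at 2 (size 2, align 2) → ends 4
vy at 4 (size 1, align 1) → ends 5
pad 3 to align 4 for id
id at 8 (size 4, align 4) → ends 12
z at 12 (size 12, align 4) → ends 24
cooldown at 24 (size 28, align 4) → ends 52
x at 52 (size 4, align 4) → ends 56
total 56 bytes, alignment 4
— Point2 —
hp at 0 (size 2, align 2) → ends 2
pad 2 to align 4 for x
x at 4 (size 4, align 4) → ends 8
vy at 8 (size 1, align 1) → ends 9
pad 3 to align 4 for z
z at 12 (size 12, align 4) → ends 24
id at 24 (size 4, align 4) → ends 28
cooldown at 28 (size 28, align 4) → ends 56
score at 56 (size 1, align 1) → ends 57
tail pad 3 to reach multiple of 4
total 60 bytes, alignment 4
56 − 60 = -4

-4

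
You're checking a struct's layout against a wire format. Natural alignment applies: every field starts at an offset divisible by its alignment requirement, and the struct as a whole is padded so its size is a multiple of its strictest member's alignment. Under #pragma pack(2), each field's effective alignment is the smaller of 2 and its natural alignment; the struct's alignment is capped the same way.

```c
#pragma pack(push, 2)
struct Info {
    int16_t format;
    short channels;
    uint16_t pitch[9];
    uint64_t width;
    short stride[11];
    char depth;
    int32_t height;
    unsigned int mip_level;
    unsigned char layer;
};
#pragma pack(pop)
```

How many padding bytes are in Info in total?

2

@0: format [2B, align 2] → 2
@2: channels [2B, align 2] → 4
@4: pitch [18B, align 2] → 22
@22: width [8B, align 2] → 30
@30: stride [22B, align 2] → 52
@52: depth [1B, align 1] → 53
+1 pad (align 2)
@54: height [4B, align 2] → 58
@58: mip_level [4B, align 2] → 62
@62: layer [1B, align 1] → 63
+1 tail pad (align 2)
size 64, align 2
data bytes 62, size 64 → padding 2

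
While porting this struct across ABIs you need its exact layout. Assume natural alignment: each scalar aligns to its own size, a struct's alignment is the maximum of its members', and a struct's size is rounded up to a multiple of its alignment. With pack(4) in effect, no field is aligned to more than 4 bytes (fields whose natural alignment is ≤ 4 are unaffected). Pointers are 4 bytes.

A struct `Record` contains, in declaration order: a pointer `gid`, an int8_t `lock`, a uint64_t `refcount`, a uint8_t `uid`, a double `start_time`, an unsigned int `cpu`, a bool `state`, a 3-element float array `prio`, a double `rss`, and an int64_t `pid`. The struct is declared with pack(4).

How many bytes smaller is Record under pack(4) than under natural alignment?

natural layout:
  @0: gid [4B, align 4] → 4
  @4: lock [1B, align 1] → 5
  +3 pad (align 8)
  @8: refcount [8B, align 8] → 16
  @16: uid [1B, align 1] → 17
  +7 pad (align 8)
  @24: start_time [8B, align 8] → 32
  @32: cpu [4B, align 4] → 36
  @36: state [1B, align 1] → 37
  +3 pad (align 4)
  @40: prio [12B, align 4] → 52
  +4 pad (align 8)
  @56: rss [8B, align 8] → 64
  @64: pid [8B, align 8] → 72
  size 72, align 8
packed(4) layout:
  @0: gid [4B, align 4] → 4
  @4: lock [1B, align 1] → 5
  +3 pad (align 4)
  @8: refcount [8B, align 4] → 16
  @16: uid [1B, align 1] → 17
  +3 pad (align 4)
  @20: start_time [8B, align 4] → 28
  @28: cpu [4B, align 4] → 32
  @32: state [1B, align 1] → 33
  +3 pad (align 4)
  @36: prio [12B, align 4] → 48
  @48: rss [8B, align 4] → 56
  @56: pid [8B, align 4] → 64
  size 64, align 4
72 − 64 = 8

8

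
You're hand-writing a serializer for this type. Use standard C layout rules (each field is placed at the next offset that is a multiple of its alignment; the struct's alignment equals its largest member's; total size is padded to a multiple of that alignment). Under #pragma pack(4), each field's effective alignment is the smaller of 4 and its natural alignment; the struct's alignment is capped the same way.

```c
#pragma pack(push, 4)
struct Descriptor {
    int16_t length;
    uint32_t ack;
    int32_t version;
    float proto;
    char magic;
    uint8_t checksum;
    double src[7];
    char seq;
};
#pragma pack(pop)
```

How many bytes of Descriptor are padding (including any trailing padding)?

0..2  length  (2B, 2-aligned)
2..4  -- padding (2B)
4..8  ack  (4B, 4-aligned)
8..12  version  (4B, 4-aligned)
12..16  proto  (4B, 4-aligned)
16..17  magic  (1B, 1-aligned)
17..18  checksum  (1B, 1-aligned)
18..20  -- padding (2B)
20..76  src  (56B, 4-aligned)
76..77  seq  (1B, 1-aligned)
77..80  -- tail padding (3B)
sizeof = 80, alignof = 4
data bytes 73, size 80 → padding 7

7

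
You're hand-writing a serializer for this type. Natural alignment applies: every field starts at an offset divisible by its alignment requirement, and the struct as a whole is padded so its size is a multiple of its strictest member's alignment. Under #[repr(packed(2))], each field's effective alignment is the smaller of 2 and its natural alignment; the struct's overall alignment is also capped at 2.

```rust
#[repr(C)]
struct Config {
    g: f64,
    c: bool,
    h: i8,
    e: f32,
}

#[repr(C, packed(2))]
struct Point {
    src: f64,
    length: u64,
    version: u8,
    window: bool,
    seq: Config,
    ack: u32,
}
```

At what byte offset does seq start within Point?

Config: 0..8  g  (8B, 8-aligned); 8..9  c  (1B, 1-aligned); 9..10  h  (1B, 1-aligned); 10..12  -- padding (2B); 12..16  e  (4B, 4-aligned); sizeof = 16, alignof = 8
0..8  src  (8B, 2-aligned)
8..16  length  (8B, 2-aligned)
16..17  version  (1B, 1-aligned)
17..18  window  (1B, 1-aligned)
18..34  seq  (16B, 2-aligned)

18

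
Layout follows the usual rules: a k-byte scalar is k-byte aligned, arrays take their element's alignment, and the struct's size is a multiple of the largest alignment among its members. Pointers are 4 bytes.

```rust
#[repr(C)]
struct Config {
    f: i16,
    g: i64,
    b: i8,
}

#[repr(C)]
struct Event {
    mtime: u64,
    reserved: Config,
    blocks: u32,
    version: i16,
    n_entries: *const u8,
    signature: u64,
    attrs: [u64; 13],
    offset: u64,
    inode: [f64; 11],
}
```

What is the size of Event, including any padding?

256 bytes

Config: 0..2  f  (2B, 2-aligned); 2..8  -- padding (6B); 8..16  g  (8B, 8-aligned); 16..17  b  (1B, 1-aligned); 17..24  -- tail padding (7B); sizeof = 24, alignof = 8
0..8  mtime  (8B, 8-aligned)
8..32  reserved  (24B, 8-aligned)
32..36  blocks  (4B, 4-aligned)
36..38  version  (2B, 2-aligned)
38..40  -- padding (2B)
40..44  n_entries  (4B, 4-aligned)
44..48  -- padding (4B)
48..56  signature  (8B, 8-aligned)
56..160  attrs  (104B, 8-aligned)
160..168  offset  (8B, 8-aligned)
168..256  inode  (88B, 8-aligned)
sizeof = 256, alignof = 8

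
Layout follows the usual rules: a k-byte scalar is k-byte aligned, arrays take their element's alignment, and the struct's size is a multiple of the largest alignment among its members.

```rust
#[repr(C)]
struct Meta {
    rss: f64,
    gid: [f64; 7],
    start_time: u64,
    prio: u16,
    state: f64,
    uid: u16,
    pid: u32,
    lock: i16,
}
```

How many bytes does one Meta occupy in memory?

rss at 0 (size 8, align 8) → ends 8
gid at 8 (size 56, align 8) → ends 64
start_time at 64 (size 8, align 8) → ends 72
prio at 72 (size 2, align 2) → ends 74
pad 6 to align 8 for state
state at 80 (size 8, align 8) → ends 88
uid at 88 (size 2, align 2) → ends 90
pad 2 to align 4 for pid
pid at 92 (size 4, align 4) → ends 96
lock at 96 (size 2, align 2) → ends 98
tail pad 6 to reach multiple of 8
total 104 bytes, alignment 8

104 bytes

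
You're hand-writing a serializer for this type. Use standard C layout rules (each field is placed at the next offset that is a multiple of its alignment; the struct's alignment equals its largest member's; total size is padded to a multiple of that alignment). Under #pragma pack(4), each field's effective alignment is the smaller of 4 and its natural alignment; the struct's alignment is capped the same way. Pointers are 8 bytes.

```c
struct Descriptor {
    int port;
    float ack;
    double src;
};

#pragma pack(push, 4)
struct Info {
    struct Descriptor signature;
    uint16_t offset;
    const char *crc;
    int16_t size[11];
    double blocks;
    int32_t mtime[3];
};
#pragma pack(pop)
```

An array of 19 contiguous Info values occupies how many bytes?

1368

Descriptor: port at 0 (size 4, align 4) → ends 4; ack at 4 (size 4, align 4) → ends 8; src at 8 (size 8, align 8) → ends 16; total 16 bytes, alignment 8
signature at 0 (size 16, align 4) → ends 16
offset at 16 (size 2, align 2) → ends 18
pad 2 to align 4 for crc
crc at 20 (size 8, align 4) → ends 28
size at 28 (size 22, align 2) → ends 50
pad 2 to align 4 for blocks
blocks at 52 (size 8, align 4) → ends 60
mtime at 60 (size 12, align 4) → ends 72
total 72 bytes, alignment 4
array of 19: 19 × 72 = 1368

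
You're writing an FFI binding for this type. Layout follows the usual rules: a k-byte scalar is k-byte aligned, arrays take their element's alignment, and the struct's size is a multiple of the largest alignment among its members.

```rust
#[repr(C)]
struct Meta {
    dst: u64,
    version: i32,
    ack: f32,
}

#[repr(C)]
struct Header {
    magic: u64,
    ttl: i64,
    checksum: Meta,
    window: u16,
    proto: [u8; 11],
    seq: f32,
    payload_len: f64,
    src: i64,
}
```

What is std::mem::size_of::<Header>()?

72

Meta: 0..8  dst  (8B, 8-aligned); 8..12  version  (4B, 4-aligned); 12..16  ack  (4B, 4-aligned); sizeof = 16, alignof = 8
0..8  magic  (8B, 8-aligned)
8..16  ttl  (8B, 8-aligned)
16..32  checksum  (16B, 8-aligned)
32..34  window  (2B, 2-aligned)
34..45  proto  (11B, 1-aligned)
45..48  -- padding (3B)
48..52  seq  (4B, 4-aligned)
52..56  -- padding (4B)
56..64  payload_len  (8B, 8-aligned)
64..72  src  (8B, 8-aligned)
sizeof = 72, alignof = 8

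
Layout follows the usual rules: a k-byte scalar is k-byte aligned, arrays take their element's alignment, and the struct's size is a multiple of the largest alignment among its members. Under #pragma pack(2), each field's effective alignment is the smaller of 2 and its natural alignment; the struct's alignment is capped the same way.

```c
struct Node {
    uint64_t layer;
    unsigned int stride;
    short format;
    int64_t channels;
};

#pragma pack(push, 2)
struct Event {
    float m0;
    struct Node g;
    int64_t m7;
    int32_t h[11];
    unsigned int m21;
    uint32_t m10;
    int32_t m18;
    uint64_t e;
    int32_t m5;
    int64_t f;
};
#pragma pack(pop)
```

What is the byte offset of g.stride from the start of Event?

Node: 0..8  layer  (8B, 8-aligned); 8..12  stride  (4B, 4-aligned); 12..14  format  (2B, 2-aligned); 14..16  -- padding (2B); 16..24  channels  (8B, 8-aligned); sizeof = 24, alignof = 8
0..4  m0  (4B, 2-aligned)
4..28  g  (24B, 2-aligned)
within Node: stride at 8
4 + 8 = 12

12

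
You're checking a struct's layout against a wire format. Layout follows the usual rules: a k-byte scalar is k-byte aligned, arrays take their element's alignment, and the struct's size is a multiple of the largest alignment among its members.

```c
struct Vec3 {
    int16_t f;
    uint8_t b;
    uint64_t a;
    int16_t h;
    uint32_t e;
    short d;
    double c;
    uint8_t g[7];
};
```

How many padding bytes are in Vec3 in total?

@0: f [2B, align 2] → 2
@2: b [1B, align 1] → 3
+5 pad (align 8)
@8: a [8B, align 8] → 16
@16: h [2B, align 2] → 18
+2 pad (align 4)
@20: e [4B, align 4] → 24
@24: d [2B, align 2] → 26
+6 pad (align 8)
@32: c [8B, align 8] → 40
@40: g [7B, align 1] → 47
+1 tail pad (align 8)
size 48, align 8
data bytes 34, size 48 → padding 14

14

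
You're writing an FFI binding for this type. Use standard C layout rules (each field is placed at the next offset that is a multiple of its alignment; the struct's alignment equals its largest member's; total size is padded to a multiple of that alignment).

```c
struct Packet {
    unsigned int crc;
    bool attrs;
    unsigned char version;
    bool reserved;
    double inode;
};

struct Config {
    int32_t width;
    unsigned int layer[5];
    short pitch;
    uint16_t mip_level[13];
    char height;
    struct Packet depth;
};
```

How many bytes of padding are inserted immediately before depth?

Packet: 0..4  crc  (4B, 4-aligned); 4..5  attrs  (1B, 1-aligned); 5..6  version  (1B, 1-aligned); 6..7  reserved  (1B, 1-aligned); 7..8  -- padding (1B); 8..16  inode  (8B, 8-aligned); sizeof = 16, alignof = 8
0..4  width  (4B, 4-aligned)
4..24  layer  (20B, 4-aligned)
24..26  pitch  (2B, 2-aligned)
26..52  mip_level  (26B, 2-aligned)
52..53  height  (1B, 1-aligned)
53..56  -- padding (3B)
56..72  depth  (16B, 8-aligned)

3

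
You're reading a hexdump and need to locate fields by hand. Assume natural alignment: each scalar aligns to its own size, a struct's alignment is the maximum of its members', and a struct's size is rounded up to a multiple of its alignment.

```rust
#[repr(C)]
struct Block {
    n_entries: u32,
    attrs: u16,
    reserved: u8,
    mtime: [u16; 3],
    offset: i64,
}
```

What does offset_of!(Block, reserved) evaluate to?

6

n_entries at 0 (size 4, align 4) → ends 4
attrs at 4 (size 2, align 2) → ends 6
reserved at 6 (size 1, align 1) → ends 7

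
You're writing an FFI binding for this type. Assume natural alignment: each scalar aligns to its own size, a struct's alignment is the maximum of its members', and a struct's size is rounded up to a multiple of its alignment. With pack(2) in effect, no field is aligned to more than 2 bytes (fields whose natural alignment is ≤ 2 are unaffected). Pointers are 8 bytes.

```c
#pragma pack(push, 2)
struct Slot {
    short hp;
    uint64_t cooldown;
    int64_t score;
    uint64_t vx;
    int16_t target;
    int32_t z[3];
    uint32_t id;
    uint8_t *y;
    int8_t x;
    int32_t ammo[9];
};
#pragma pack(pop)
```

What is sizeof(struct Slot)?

90 bytes

0..2  hp  (2B, 2-aligned)
2..10  cooldown  (8B, 2-aligned)
10..18  score  (8B, 2-aligned)
18..26  vx  (8B, 2-aligned)
26..28  target  (2B, 2-aligned)
28..40  z  (12B, 2-aligned)
40..44  id  (4B, 2-aligned)
44..52  y  (8B, 2-aligned)
52..53  x  (1B, 1-aligned)
53..54  -- padding (1B)
54..90  ammo  (36B, 2-aligned)
sizeof = 90, alignof = 2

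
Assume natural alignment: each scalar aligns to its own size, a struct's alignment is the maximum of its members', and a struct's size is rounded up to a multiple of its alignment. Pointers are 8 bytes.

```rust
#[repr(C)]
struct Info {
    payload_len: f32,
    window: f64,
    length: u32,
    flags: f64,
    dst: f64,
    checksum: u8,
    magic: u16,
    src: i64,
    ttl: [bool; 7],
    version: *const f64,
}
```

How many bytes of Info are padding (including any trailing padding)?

14

@0: payload_len [4B, align 4] → 4
+4 pad (align 8)
@8: window [8B, align 8] → 16
@16: length [4B, align 4] → 20
+4 pad (align 8)
@24: flags [8B, align 8] → 32
@32: dst [8B, align 8] → 40
@40: checksum [1B, align 1] → 41
+1 pad (align 2)
@42: magic [2B, align 2] → 44
+4 pad (align 8)
@48: src [8B, align 8] → 56
@56: ttl [7B, align 1] → 63
+1 pad (align 8)
@64: version [8B, align 8] → 72
size 72, align 8
data bytes 58, size 72 → padding 14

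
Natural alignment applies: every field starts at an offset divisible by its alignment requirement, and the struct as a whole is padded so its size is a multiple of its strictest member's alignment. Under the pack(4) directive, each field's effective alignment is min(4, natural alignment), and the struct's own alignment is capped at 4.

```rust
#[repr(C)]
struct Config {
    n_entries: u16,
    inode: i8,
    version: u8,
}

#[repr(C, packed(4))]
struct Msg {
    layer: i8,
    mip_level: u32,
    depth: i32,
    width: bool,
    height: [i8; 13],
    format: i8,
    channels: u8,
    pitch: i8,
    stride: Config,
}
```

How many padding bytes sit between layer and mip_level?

3

Config: @0: n_entries [2B, align 2] → 2; @2: inode [1B, align 1] → 3; @3: version [1B, align 1] → 4; size 4, align 2
@0: layer [1B, align 1] → 1
+3 pad (align 4)
@4: mip_level [4B, align 4] → 8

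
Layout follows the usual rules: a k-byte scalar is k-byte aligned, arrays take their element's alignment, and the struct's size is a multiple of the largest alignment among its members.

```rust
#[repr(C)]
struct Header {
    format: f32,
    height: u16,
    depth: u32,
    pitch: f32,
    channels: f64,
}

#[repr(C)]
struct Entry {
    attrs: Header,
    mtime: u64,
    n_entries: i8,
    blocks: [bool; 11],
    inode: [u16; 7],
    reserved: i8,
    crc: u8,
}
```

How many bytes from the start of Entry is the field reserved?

Header: 0..4  format  (4B, 4-aligned); 4..6  height  (2B, 2-aligned); 6..8  -- padding (2B); 8..12  depth  (4B, 4-aligned); 12..16  pitch  (4B, 4-aligned); 16..24  channels  (8B, 8-aligned); sizeof = 24, alignof = 8
0..24  attrs  (24B, 8-aligned)
24..32  mtime  (8B, 8-aligned)
32..33  n_entries  (1B, 1-aligned)
33..44  blocks  (11B, 1-aligned)
44..58  inode  (14B, 2-aligned)
58..59  reserved  (1B, 1-aligned)

58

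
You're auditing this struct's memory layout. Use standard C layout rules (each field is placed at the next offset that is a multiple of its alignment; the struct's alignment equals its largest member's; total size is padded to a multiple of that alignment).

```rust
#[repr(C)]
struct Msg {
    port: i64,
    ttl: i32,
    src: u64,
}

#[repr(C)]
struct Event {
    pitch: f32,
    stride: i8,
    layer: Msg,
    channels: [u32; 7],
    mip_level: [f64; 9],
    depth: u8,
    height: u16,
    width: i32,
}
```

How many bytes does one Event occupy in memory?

144

Msg: @0: port [8B, align 8] → 8; @8: ttl [4B, align 4] → 12; +4 pad (align 8); @16: src [8B, align 8] → 24; size 24, align 8
@0: pitch [4B, align 4] → 4
@4: stride [1B, align 1] → 5
+3 pad (align 8)
@8: layer [24B, align 8] → 32
@32: channels [28B, align 4] → 60
+4 pad (align 8)
@64: mip_level [72B, align 8] → 136
@136: depth [1B, align 1] → 137
+1 pad (align 2)
@138: height [2B, align 2] → 140
@140: width [4B, align 4] → 144
size 144, align 8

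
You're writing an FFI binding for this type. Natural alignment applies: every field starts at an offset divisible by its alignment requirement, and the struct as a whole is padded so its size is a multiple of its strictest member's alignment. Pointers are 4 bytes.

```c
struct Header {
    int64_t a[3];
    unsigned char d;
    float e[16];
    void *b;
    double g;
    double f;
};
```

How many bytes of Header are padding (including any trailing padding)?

@0: a [24B, align 8] → 24
@24: d [1B, align 1] → 25
+3 pad (align 4)
@28: e [64B, align 4] → 92
@92: b [4B, align 4] → 96
@96: g [8B, align 8] → 104
@104: f [8B, align 8] → 112
size 112, align 8
data bytes 109, size 112 → padding 3

3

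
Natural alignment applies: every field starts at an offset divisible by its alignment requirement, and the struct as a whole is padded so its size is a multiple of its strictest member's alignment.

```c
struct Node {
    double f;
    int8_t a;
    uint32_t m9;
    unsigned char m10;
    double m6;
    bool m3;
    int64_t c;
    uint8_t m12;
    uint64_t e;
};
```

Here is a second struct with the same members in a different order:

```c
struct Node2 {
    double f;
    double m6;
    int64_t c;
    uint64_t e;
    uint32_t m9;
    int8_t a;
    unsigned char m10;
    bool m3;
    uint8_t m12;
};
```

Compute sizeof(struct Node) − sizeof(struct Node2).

f at 0 (size 8, align 8) → ends 8
a at 8 (size 1, align 1) → ends 9
pad 3 to align 4 for m9
m9 at 12 (size 4, align 4) → ends 16
m10 at 16 (size 1, align 1) → ends 17
pad 7 to align 8 for m6
m6 at 24 (size 8, align 8) → ends 32
m3 at 32 (size 1, align 1) → ends 33
pad 7 to align 8 for c
c at 40 (size 8, align 8) → ends 48
m12 at 48 (size 1, align 1) → ends 49
pad 7 to align 8 for e
e at 56 (size 8, align 8) → ends 64
total 64 bytes, alignment 8
— Node2 —
f at 0 (size 8, align 8) → ends 8
m6 at 8 (size 8, align 8) → ends 16
c at 16 (size 8, align 8) → ends 24
e at 24 (size 8, align 8) → ends 32
m9 at 32 (size 4, align 4) → ends 36
a at 36 (size 1, align 1) → ends 37
m10 at 37 (size 1, align 1) → ends 38
m3 at 38 (size 1, align 1) → ends 39
m12 at 39 (size 1, align 1) → ends 40
total 40 bytes, alignment 8
64 − 40 = 24

24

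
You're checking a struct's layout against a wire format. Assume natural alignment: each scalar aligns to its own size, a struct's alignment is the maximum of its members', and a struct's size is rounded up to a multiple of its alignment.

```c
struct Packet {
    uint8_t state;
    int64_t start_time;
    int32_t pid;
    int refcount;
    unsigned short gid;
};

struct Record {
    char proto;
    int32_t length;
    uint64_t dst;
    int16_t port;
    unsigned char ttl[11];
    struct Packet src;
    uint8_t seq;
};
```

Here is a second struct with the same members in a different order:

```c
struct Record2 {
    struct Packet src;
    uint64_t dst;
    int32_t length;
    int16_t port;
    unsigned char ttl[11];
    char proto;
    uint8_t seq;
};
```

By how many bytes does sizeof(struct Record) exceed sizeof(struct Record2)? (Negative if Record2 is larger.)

8

Packet: state at 0 (size 1, align 1) → ends 1; pad 7 to align 8 for start_time; start_time at 8 (size 8, align 8) → ends 16; pid at 16 (size 4, align 4) → ends 20; refcount at 20 (size 4, align 4) → ends 24; gid at 24 (size 2, align 2) → ends 26; tail pad 6 to reach multiple of 8; total 32 bytes, alignment 8
proto at 0 (size 1, align 1) → ends 1
pad 3 to align 4 for length
length at 4 (size 4, align 4) → ends 8
dst at 8 (size 8, align 8) → ends 16
port at 16 (size 2, align 2) → ends 18
ttl at 18 (size 11, align 1) → ends 29
pad 3 to align 8 for src
src at 32 (size 32, align 8) → ends 64
seq at 64 (size 1, align 1) → ends 65
tail pad 7 to reach multiple of 8
total 72 bytes, alignment 8
— Record2 —
src at 0 (size 32, align 8) → ends 32
dst at 32 (size 8, align 8) → ends 40
length at 40 (size 4, align 4) → ends 44
port at 44 (size 2, align 2) → ends 46
ttl at 46 (size 11, align 1) → ends 57
proto at 57 (size 1, align 1) → ends 58
seq at 58 (size 1, align 1) → ends 59
tail pad 5 to reach multiple of 8
total 64 bytes, alignment 8
72 − 64 = 8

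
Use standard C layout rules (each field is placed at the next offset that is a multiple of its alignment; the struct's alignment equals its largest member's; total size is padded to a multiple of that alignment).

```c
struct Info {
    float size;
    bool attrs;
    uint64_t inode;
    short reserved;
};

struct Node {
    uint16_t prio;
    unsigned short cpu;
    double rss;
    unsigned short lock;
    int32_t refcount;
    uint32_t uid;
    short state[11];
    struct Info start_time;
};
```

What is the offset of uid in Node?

24

Info: size at 0 (size 4, align 4) → ends 4; attrs at 4 (size 1, align 1) → ends 5; pad 3 to align 8 for inode; inode at 8 (size 8, align 8) → ends 16; reserved at 16 (size 2, align 2) → ends 18; tail pad 6 to reach multiple of 8; total 24 bytes, alignment 8
prio at 0 (size 2, align 2) → ends 2
cpu at 2 (size 2, align 2) → ends 4
pad 4 to align 8 for rss
rss at 8 (size 8, align 8) → ends 16
lock at 16 (size 2, align 2) → ends 18
pad 2 to align 4 for refcount
refcount at 20 (size 4, align 4) → ends 24
uid at 24 (size 4, align 4) → ends 28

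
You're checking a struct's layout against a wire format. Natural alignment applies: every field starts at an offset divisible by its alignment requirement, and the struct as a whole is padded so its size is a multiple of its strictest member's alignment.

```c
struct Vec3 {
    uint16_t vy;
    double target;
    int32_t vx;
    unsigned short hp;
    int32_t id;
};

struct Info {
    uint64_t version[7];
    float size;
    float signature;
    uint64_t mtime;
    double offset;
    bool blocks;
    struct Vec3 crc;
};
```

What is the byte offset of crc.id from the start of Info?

112

Vec3: vy at 0 (size 2, align 2) → ends 2; pad 6 to align 8 for target; target at 8 (size 8, align 8) → ends 16; vx at 16 (size 4, align 4) → ends 20; hp at 20 (size 2, align 2) → ends 22; pad 2 to align 4 for id; id at 24 (size 4, align 4) → ends 28; tail pad 4 to reach multiple of 8; total 32 bytes, alignment 8
version at 0 (size 56, align 8) → ends 56
size at 56 (size 4, align 4) → ends 60
signature at 60 (size 4, align 4) → ends 64
mtime at 64 (size 8, align 8) → ends 72
offset at 72 (size 8, align 8) → ends 80
blocks at 80 (size 1, align 1) → ends 81
pad 7 to align 8 for crc
crc at 88 (size 32, align 8) → ends 120
within Vec3: id at 24
88 + 24 = 112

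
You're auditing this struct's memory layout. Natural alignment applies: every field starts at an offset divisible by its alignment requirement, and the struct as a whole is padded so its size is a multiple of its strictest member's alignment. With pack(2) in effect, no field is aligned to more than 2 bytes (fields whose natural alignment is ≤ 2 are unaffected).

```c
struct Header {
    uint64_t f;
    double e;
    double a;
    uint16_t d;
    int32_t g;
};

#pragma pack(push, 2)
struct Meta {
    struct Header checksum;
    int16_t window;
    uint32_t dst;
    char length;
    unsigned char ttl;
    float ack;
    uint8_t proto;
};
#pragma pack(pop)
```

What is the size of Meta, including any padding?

Header: @0: f [8B, align 8] → 8; @8: e [8B, align 8] → 16; @16: a [8B, align 8] → 24; @24: d [2B, align 2] → 26; +2 pad (align 4); @28: g [4B, align 4] → 32; size 32, align 8
@0: checksum [32B, align 2] → 32
@32: window [2B, align 2] → 34
@34: dst [4B, align 2] → 38
@38: length [1B, align 1] → 39
@39: ttl [1B, align 1] → 40
@40: ack [4B, align 2] → 44
@44: proto [1B, align 1] → 45
+1 tail pad (align 2)
size 46, align 2

46 bytes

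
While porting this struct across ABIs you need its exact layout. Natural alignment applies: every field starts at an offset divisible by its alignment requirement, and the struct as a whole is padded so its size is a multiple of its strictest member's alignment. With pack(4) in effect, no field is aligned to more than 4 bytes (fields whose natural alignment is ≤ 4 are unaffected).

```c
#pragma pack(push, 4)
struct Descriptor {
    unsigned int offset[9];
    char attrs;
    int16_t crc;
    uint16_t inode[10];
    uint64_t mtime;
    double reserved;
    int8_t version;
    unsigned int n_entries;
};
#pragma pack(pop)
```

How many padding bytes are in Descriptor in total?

offset at 0 (size 36, align 4) → ends 36
attrs at 36 (size 1, align 1) → ends 37
pad 1 to align 2 for crc
crc at 38 (size 2, align 2) → ends 40
inode at 40 (size 20, align 2) → ends 60
mtime at 60 (size 8, align 4) → ends 68
reserved at 68 (size 8, align 4) → ends 76
version at 76 (size 1, align 1) → ends 77
pad 3 to align 4 for n_entries
n_entries at 80 (size 4, align 4) → ends 84
total 84 bytes, alignment 4
data bytes 80, size 84 → padding 4

4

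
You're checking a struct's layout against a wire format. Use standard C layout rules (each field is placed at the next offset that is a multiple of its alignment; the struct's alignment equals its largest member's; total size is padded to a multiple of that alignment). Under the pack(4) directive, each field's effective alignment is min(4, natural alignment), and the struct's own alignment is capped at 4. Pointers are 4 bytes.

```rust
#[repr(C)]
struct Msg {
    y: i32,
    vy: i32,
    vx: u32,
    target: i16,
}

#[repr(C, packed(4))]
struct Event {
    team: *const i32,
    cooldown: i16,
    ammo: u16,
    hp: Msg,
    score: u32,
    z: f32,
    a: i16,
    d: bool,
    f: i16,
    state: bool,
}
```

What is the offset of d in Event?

Msg: y at 0 (size 4, align 4) → ends 4; vy at 4 (size 4, align 4) → ends 8; vx at 8 (size 4, align 4) → ends 12; target at 12 (size 2, align 2) → ends 14; tail pad 2 to reach multiple of 4; total 16 bytes, alignment 4
team at 0 (size 4, align 4) → ends 4
cooldown at 4 (size 2, align 2) → ends 6
ammo at 6 (size 2, align 2) → ends 8
hp at 8 (size 16, align 4) → ends 24
score at 24 (size 4, align 4) → ends 28
z at 28 (size 4, align 4) → ends 32
a at 32 (size 2, align 2) → ends 34
d at 34 (size 1, align 1) → ends 35

34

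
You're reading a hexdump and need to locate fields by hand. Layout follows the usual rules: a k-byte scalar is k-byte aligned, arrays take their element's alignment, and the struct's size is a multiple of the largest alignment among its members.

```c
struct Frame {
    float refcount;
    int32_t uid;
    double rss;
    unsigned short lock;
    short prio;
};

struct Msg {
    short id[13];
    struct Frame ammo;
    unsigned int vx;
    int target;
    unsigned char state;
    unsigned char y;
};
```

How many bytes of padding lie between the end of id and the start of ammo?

6

Frame: refcount at 0 (size 4, align 4) → ends 4; uid at 4 (size 4, align 4) → ends 8; rss at 8 (size 8, align 8) → ends 16; lock at 16 (size 2, align 2) → ends 18; prio at 18 (size 2, align 2) → ends 20; tail pad 4 to reach multiple of 8; total 24 bytes, alignment 8
id at 0 (size 26, align 2) → ends 26
pad 6 to align 8 for ammo
ammo at 32 (size 24, align 8) → ends 56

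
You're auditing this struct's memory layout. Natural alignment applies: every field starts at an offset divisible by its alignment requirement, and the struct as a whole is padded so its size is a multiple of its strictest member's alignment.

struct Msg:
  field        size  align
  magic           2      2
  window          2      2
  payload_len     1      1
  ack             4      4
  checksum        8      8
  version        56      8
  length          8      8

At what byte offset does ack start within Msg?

0..2  magic  (2B, 2-aligned)
2..4  window  (2B, 2-aligned)
4..5  payload_len  (1B, 1-aligned)
5..8  -- padding (3B)
8..12  ack  (4B, 4-aligned)

8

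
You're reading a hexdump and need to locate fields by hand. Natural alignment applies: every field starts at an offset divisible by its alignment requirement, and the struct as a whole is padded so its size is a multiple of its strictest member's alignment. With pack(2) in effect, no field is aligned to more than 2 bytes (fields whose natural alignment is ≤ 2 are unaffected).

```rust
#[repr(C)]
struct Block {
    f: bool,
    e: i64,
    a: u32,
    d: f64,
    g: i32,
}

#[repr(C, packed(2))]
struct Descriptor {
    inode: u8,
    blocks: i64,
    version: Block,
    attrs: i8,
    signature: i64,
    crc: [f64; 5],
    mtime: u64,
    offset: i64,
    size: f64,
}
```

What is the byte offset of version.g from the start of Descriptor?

Block: f at 0 (size 1, align 1) → ends 1; pad 7 to align 8 for e; e at 8 (size 8, align 8) → ends 16; a at 16 (size 4, align 4) → ends 20; pad 4 to align 8 for d; d at 24 (size 8, align 8) → ends 32; g at 32 (size 4, align 4) → ends 36; tail pad 4 to reach multiple of 8; total 40 bytes, alignment 8
inode at 0 (size 1, align 1) → ends 1
pad 1 to align 2 for blocks
blocks at 2 (size 8, align 2) → ends 10
version at 10 (size 40, align 2) → ends 50
within Block: g at 32
10 + 32 = 42

42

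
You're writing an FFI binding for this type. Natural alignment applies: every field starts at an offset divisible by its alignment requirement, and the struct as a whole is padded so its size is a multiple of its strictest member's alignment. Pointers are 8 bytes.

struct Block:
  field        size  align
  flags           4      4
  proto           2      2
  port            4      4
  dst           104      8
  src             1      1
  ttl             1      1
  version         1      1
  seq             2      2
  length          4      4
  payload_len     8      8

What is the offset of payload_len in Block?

136

flags at 0 (size 4, align 4) → ends 4
proto at 4 (size 2, align 2) → ends 6
pad 2 to align 4 for port
port at 8 (size 4, align 4) → ends 12
pad 4 to align 8 for dst
dst at 16 (size 104, align 8) → ends 120
src at 120 (size 1, align 1) → ends 121
ttl at 121 (size 1, align 1) → ends 122
version at 122 (size 1, align 1) → ends 123
pad 1 to align 2 for seq
seq at 124 (size 2, align 2) → ends 126
pad 2 to align 4 for length
length at 128 (size 4, align 4) → ends 132
pad 4 to align 8 for payload_len
payload_len at 136 (size 8, align 8) → ends 144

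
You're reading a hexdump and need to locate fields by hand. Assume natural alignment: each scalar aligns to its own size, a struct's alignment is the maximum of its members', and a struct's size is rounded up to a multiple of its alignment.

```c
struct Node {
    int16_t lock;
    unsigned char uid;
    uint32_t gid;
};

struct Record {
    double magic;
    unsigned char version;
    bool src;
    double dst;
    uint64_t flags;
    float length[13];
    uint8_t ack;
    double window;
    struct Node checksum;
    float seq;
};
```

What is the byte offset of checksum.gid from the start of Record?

Node: @0: lock [2B, align 2] → 2; @2: uid [1B, align 1] → 3; +1 pad (align 4); @4: gid [4B, align 4] → 8; size 8, align 4
@0: magic [8B, align 8] → 8
@8: version [1B, align 1] → 9
@9: src [1B, align 1] → 10
+6 pad (align 8)
@16: dst [8B, align 8] → 24
@24: flags [8B, align 8] → 32
@32: length [52B, align 4] → 84
@84: ack [1B, align 1] → 85
+3 pad (align 8)
@88: window [8B, align 8] → 96
@96: checksum [8B, align 4] → 104
within Node: gid at 4
96 + 4 = 100

100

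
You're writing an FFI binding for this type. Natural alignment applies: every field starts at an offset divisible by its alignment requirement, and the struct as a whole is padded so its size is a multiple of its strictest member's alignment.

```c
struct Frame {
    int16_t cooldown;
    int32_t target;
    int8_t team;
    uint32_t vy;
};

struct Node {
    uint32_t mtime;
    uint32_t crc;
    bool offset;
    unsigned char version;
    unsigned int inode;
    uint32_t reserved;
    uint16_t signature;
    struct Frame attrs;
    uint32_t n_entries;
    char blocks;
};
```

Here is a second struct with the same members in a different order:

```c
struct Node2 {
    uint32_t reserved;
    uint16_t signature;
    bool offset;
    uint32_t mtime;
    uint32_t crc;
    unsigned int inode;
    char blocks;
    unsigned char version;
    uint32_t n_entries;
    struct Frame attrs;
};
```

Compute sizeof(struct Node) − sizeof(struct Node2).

Frame: @0: cooldown [2B, align 2] → 2; +2 pad (align 4); @4: target [4B, align 4] → 8; @8: team [1B, align 1] → 9; +3 pad (align 4); @12: vy [4B, align 4] → 16; size 16, align 4
@0: mtime [4B, align 4] → 4
@4: crc [4B, align 4] → 8
@8: offset [1B, align 1] → 9
@9: version [1B, align 1] → 10
+2 pad (align 4)
@12: inode [4B, align 4] → 16
@16: reserved [4B, align 4] → 20
@20: signature [2B, align 2] → 22
+2 pad (align 4)
@24: attrs [16B, align 4] → 40
@40: n_entries [4B, align 4] → 44
@44: blocks [1B, align 1] → 45
+3 tail pad (align 4)
size 48, align 4
— Node2 —
@0: reserved [4B, align 4] → 4
@4: signature [2B, align 2] → 6
@6: offset [1B, align 1] → 7
+1 pad (align 4)
@8: mtime [4B, align 4] → 12
@12: crc [4B, align 4] → 16
@16: inode [4B, align 4] → 20
@20: blocks [1B, align 1] → 21
@21: version [1B, align 1] → 22
+2 pad (align 4)
@24: n_entries [4B, align 4] → 28
@28: attrs [16B, align 4] → 44
size 44, align 4
48 − 44 = 4

4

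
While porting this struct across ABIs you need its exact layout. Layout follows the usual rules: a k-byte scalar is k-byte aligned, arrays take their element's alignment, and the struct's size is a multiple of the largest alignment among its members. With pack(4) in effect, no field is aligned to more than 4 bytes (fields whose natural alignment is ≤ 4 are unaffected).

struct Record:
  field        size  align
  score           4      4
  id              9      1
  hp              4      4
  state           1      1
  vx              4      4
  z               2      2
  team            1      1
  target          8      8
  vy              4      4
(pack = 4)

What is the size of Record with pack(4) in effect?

0..4  score  (4B, 4-aligned)
4..13  id  (9B, 1-aligned)
13..16  -- padding (3B)
16..20  hp  (4B, 4-aligned)
20..21  state  (1B, 1-aligned)
21..24  -- padding (3B)
24..28  vx  (4B, 4-aligned)
28..30  z  (2B, 2-aligned)
30..31  team  (1B, 1-aligned)
31..32  -- padding (1B)
32..40  target  (8B, 4-aligned)
40..44  vy  (4B, 4-aligned)
sizeof = 44, alignof = 4

44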